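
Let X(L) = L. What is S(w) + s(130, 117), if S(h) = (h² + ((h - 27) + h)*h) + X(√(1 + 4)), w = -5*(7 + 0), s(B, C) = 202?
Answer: 4822 + √5 ≈ 4824.2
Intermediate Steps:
w = -35 (w = -5*7 = -35)
S(h) = √5 + h² + h*(-27 + 2*h) (S(h) = (h² + ((h - 27) + h)*h) + √(1 + 4) = (h² + ((-27 + h) + h)*h) + √5 = (h² + (-27 + 2*h)*h) + √5 = (h² + h*(-27 + 2*h)) + √5 = √5 + h² + h*(-27 + 2*h))
S(w) + s(130, 117) = (√5 - 27*(-35) + 3*(-35)²) + 202 = (√5 + 945 + 3*1225) + 202 = (√5 + 945 + 3675) + 202 = (4620 + √5) + 202 = 4822 + √5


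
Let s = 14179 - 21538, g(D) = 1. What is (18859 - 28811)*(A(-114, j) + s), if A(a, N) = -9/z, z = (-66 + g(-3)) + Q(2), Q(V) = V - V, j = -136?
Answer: 4760300352/65 ≈ 7.3235e+7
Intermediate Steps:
Q(V) = 0
z = -65 (z = (-66 + 1) + 0 = -65 + 0 = -65)
s = -7359
A(a, N) = 9/65 (A(a, N) = -9/(-65) = -9*(-1/65) = 9/65)
(18859 - 28811)*(A(-114, j) + s) = (18859 - 28811)*(9/65 - 7359) = -9952*(-478326/65) = 4760300352/65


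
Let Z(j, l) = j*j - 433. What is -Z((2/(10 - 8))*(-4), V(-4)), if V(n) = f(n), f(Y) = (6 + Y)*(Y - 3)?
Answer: 417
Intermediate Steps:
f(Y) = (-3 + Y)*(6 + Y) (f(Y) = (6 + Y)*(-3 + Y) = (-3 + Y)*(6 + Y))
V(n) = -18 + n**2 + 3*n
Z(j, l) = -433 + j**2 (Z(j, l) = j**2 - 433 = -433 + j**2)
-Z((2/(10 - 8))*(-4), V(-4)) = -(-433 + ((2/(10 - 8))*(-4))**2) = -(-433 + ((2/2)*(-4))**2) = -(-433 + ((2*(1/2))*(-4))**2) = -(-433 + (1*(-4))**2) = -(-433 + (-4)**2) = -(-433 + 16) = -1*(-417) = 417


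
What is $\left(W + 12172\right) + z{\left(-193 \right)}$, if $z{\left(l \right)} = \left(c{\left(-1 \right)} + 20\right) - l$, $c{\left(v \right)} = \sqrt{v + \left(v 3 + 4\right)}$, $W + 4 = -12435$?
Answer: $-54$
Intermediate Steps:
$W = -12439$ ($W = -4 - 12435 = -12439$)
$c{\left(v \right)} = \sqrt{4 + 4 v}$ ($c{\left(v \right)} = \sqrt{v + \left(3 v + 4\right)} = \sqrt{v + \left(4 + 3 v\right)} = \sqrt{4 + 4 v}$)
$z{\left(l \right)} = 20 - l$ ($z{\left(l \right)} = \left(2 \sqrt{1 - 1} + 20\right) - l = \left(2 \sqrt{0} + 20\right) - l = \left(2 \cdot 0 + 20\right) - l = \left(0 + 20\right) - l = 20 - l$)
$\left(W + 12172\right) + z{\left(-193 \right)} = \left(-12439 + 12172\right) + \left(20 - -193\right) = -267 + \left(20 + 193\right) = -267 + 213 = -54$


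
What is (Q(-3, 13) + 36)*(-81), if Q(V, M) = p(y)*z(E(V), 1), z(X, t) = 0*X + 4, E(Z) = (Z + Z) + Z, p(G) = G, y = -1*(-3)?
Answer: -3888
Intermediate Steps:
y = 3
E(Z) = 3*Z (E(Z) = 2*Z + Z = 3*Z)
z(X, t) = 4 (z(X, t) = 0 + 4 = 4)
Q(V, M) = 12 (Q(V, M) = 3*4 = 12)
(Q(-3, 13) + 36)*(-81) = (12 + 36)*(-81) = 48*(-81) = -3888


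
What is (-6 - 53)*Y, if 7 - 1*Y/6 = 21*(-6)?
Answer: -47082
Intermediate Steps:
Y = 798 (Y = 42 - 126*(-6) = 42 - 6*(-126) = 42 + 756 = 798)
(-6 - 53)*Y = (-6 - 53)*798 = -59*798 = -47082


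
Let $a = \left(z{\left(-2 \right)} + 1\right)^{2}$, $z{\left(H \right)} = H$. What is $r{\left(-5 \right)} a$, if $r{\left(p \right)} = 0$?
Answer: $0$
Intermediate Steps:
$a = 1$ ($a = \left(-2 + 1\right)^{2} = \left(-1\right)^{2} = 1$)
$r{\left(-5 \right)} a = 0 \cdot 1 = 0$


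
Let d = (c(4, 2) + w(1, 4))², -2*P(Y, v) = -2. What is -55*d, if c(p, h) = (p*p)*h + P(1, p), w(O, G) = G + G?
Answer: -92455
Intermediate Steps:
w(O, G) = 2*G
P(Y, v) = 1 (P(Y, v) = -½*(-2) = 1)
c(p, h) = 1 + h*p² (c(p, h) = (p*p)*h + 1 = p²*h + 1 = h*p² + 1 = 1 + h*p²)
d = 1681 (d = ((1 + 2*4²) + 2*4)² = ((1 + 2*16) + 8)² = ((1 + 32) + 8)² = (33 + 8)² = 41² = 1681)
-55*d = -55*1681 = -92455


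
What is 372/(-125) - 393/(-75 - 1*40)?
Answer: 1269/2875 ≈ 0.44139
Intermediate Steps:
372/(-125) - 393/(-75 - 1*40) = 372*(-1/125) - 393/(-75 - 40) = -372/125 - 393/(-115) = -372/125 - 393*(-1/115) = -372/125 + 393/115 = 1269/2875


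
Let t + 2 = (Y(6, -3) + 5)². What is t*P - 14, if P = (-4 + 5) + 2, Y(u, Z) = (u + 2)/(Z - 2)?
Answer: 367/25 ≈ 14.680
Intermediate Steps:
Y(u, Z) = (2 + u)/(-2 + Z)
P = 3 (P = 1 + 2 = 3)
t = 239/25 (t = -2 + ((2 + 6)/(-2 - 3) + 5)² = -2 + (8/(-5) + 5)² = -2 + (-⅕*8 + 5)² = -2 + (-8/5 + 5)² = -2 + (17/5)² = -2 + 289/25 = 239/25 ≈ 9.5600)
t*P - 14 = (239/25)*3 - 14 = 717/25 - 14 = 367/25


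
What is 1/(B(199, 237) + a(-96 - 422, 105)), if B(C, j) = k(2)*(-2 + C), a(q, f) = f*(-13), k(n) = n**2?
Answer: -1/577 ≈ -0.0017331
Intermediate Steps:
a(q, f) = -13*f
B(C, j) = -8 + 4*C (B(C, j) = 2**2*(-2 + C) = 4*(-2 + C) = -8 + 4*C)
1/(B(199, 237) + a(-96 - 422, 105)) = 1/((-8 + 4*199) - 13*105) = 1/((-8 + 796) - 1365) = 1/(788 - 1365) = 1/(-577) = -1/577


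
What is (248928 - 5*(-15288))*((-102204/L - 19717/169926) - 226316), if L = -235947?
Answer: -164017911241612731972/2227418329 ≈ -7.3636e+10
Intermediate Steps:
(248928 - 5*(-15288))*((-102204/L - 19717/169926) - 226316) = (248928 - 5*(-15288))*((-102204/(-235947) - 19717/169926) - 226316) = (248928 + 76440)*((-102204*(-1/235947) - 19717*1/169926) - 226316) = 325368*((34068/78649 - 19717/169926) - 226316) = 325368*(4238316635/13364509974 - 226316) = 325368*(-3024598200959149/13364509974) = -164017911241612731972/2227418329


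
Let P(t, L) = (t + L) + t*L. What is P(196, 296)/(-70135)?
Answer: -58508/70135 ≈ -0.83422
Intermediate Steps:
P(t, L) = L + t + L*t (P(t, L) = (L + t) + L*t = L + t + L*t)
P(196, 296)/(-70135) = (296 + 196 + 296*196)/(-70135) = (296 + 196 + 58016)*(-1/70135) = 58508*(-1/70135) = -58508/70135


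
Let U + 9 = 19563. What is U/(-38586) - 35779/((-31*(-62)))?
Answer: -236358547/12360382 ≈ -19.122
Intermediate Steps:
U = 19554 (U = -9 + 19563 = 19554)
U/(-38586) - 35779/((-31*(-62))) = 19554/(-38586) - 35779/((-31*(-62))) = 19554*(-1/38586) - 35779/1922 = -3259/6431 - 35779*1/1922 = -3259/6431 - 35779/1922 = -236358547/12360382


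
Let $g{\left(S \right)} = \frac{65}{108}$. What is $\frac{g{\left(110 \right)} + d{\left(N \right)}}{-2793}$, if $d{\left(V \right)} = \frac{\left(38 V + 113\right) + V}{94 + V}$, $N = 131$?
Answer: $- \frac{64289}{7541100} \approx -0.0085251$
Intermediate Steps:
$g{\left(S \right)} = \frac{65}{108}$ ($g{\left(S \right)} = 65 \cdot \frac{1}{108} = \frac{65}{108}$)
$d{\left(V \right)} = \frac{113 + 39 V}{94 + V}$ ($d{\left(V \right)} = \frac{\left(113 + 38 V\right) + V}{94 + V} = \frac{113 + 39 V}{94 + V}$)
$\frac{g{\left(110 \right)} + d{\left(N \right)}}{-2793} = \frac{\frac{65}{108} + \frac{113 + 39 \cdot 131}{94 + 131}}{-2793} = \left(\frac{65}{108} + \frac{113 + 5109}{225}\right) \left(- \frac{1}{2793}\right) = \left(\frac{65}{108} + \frac{1}{225} \cdot 5222\right) \left(- \frac{1}{2793}\right) = \left(\frac{65}{108} + \frac{5222}{225}\right) \left(- \frac{1}{2793}\right) = \frac{64289}{2700} \left(- \frac{1}{2793}\right) = - \frac{64289}{7541100}$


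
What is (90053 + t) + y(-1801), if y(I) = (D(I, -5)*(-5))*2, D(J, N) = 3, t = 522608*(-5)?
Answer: -2523017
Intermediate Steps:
t = -2613040
y(I) = -30 (y(I) = (3*(-5))*2 = -15*2 = -30)
(90053 + t) + y(-1801) = (90053 - 2613040) - 30 = -2522987 - 30 = -2523017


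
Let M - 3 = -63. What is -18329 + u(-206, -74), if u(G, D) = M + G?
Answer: -18595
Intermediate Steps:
M = -60 (M = 3 - 63 = -60)
u(G, D) = -60 + G
-18329 + u(-206, -74) = -18329 + (-60 - 206) = -18329 - 266 = -18595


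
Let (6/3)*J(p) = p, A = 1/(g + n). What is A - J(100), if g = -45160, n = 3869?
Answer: -2064551/41291 ≈ -50.000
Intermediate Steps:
A = -1/41291 (A = 1/(-45160 + 3869) = 1/(-41291) = -1/41291 ≈ -2.4218e-5)
J(p) = p/2
A - J(100) = -1/41291 - 100/2 = -1/41291 - 1*50 = -1/41291 - 50 = -2064551/41291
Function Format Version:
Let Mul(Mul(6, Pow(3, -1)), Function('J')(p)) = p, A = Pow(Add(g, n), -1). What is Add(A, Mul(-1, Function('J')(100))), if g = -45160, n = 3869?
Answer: Rational(-2064551, 41291) ≈ -50.000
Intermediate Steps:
A = Rational(-1, 41291) (A = Pow(Add(-45160, 3869), -1) = Pow(-41291, -1) = Rational(-1, 41291) ≈ -2.4218e-5)
Function('J')(p) = Mul(Rational(1, 2), p)
Add(A, Mul(-1, Function('J')(100))) = Add(Rational(-1, 41291), Mul(-1, Mul(Rational(1, 2), 100))) = Add(Rational(-1, 41291), Mul(-1, 50)) = Add(Rational(-1, 41291), -50) = Rational(-2064551, 41291)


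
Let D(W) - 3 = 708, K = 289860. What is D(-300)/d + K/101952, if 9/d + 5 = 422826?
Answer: 283790714219/8496 ≈ 3.3403e+7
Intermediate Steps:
d = 9/422821 (d = 9/(-5 + 422826) = 9/422821 ≈ 2.1286e-5)
D(W) = 711 (D(W) = 3 + 708 = 711)
D(-300)/d + K/101952 = 711/(9/422821) + 289860/101952 = 711*(422821/9) + 289860*(1/101952) = 33402859 + 24155/8496 = 283790714219/8496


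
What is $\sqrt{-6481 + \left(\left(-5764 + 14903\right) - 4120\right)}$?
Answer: $i \sqrt{1462} \approx 38.236 i$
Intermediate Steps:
$\sqrt{-6481 + \left(\left(-5764 + 14903\right) - 4120\right)} = \sqrt{-6481 + \left(9139 - 4120\right)} = \sqrt{-6481 + 5019} = \sqrt{-1462} = i \sqrt{1462}$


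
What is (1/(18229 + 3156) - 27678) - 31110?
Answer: -1257181379/21385 ≈ -58788.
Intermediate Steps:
(1/(18229 + 3156) - 27678) - 31110 = (1/21385 - 27678) - 31110 = -591894029/21385 - 31110 = -1257181379/21385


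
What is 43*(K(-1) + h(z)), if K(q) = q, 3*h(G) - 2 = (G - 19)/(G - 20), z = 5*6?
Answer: 43/30 ≈ 1.4333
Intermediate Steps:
z = 30
h(G) = 2/3 + (-19 + G)/(3*(-20 + G)) (h(G) = 2/3 + ((G - 19)/(G - 20))/3 = 2/3 + ((-19 + G)/(-20 + G))/3 = 2/3 + (-19 + G)/(3*(-20 + G)))
43*(K(-1) + h(z)) = 43*(-1 + (-59/3 + 30)/(-20 + 30)) = 43*(-1 + (31/3)/10) = 43*(-1 + (1/10)*(31/3)) = 43*(-1 + 31/30) = 43*(1/30) = 43/30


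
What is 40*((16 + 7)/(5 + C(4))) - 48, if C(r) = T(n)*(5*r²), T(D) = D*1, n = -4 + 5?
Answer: -632/17 ≈ -37.176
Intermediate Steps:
n = 1
T(D) = D
C(r) = 5*r² (C(r) = 1*(5*r²) = 5*r²)
40*((16 + 7)/(5 + C(4))) - 48 = 40*((16 + 7)/(5 + 5*4²)) - 48 = 40*(23/(5 + 5*16)) - 48 = 40*(23/(5 + 80)) - 48 = 40*(23/85) - 48 = 184/17 - 48 = -632/17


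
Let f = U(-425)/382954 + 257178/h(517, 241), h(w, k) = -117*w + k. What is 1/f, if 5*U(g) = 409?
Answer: -28840265740/123103019407 ≈ -0.23428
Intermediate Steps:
U(g) = 409/5 (U(g) = (⅕)*409 = 409/5)
h(w, k) = k - 117*w
f = -123103019407/28840265740 (f = (409/5)/382954 + 257178/(241 - 117*517) = (409/5)*(1/382954) + 257178/(241 - 60489) = 409/1914770 + 257178/(-60248) = 409/1914770 + 257178*(-1/60248) = 409/1914770 - 128589/30124 = -123103019407/28840265740 ≈ -4.2684)
1/f = 1/(-123103019407/28840265740) = -28840265740/123103019407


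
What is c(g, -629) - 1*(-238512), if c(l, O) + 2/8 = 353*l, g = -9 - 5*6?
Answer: 898979/4 ≈ 2.2474e+5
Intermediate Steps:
g = -39 (g = -9 - 30 = -39)
c(l, O) = -1/4 + 353*l
c(g, -629) - 1*(-238512) = (-1/4 + 353*(-39)) - 1*(-238512) = (-1/4 - 13767) + 238512 = -55069/4 + 238512 = 898979/4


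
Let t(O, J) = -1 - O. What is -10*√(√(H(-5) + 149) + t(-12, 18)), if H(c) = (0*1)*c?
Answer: -10*√(11 + √149) ≈ -48.173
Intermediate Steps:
H(c) = 0 (H(c) = 0*c = 0)
-10*√(√(H(-5) + 149) + t(-12, 18)) = -10*√(√(0 + 149) + (-1 - 1*(-12))) = -10*√(√149 + (-1 + 12)) = -10*√(√149 + 11) = -10*√(11 + √149)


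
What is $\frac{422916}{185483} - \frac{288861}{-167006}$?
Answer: $\frac{124208314359}{30976773898} \approx 4.0097$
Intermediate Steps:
$\frac{422916}{185483} - \frac{288861}{-167006} = 422916 \cdot \frac{1}{185483} - - \frac{288861}{167006} = \frac{422916}{185483} + \frac{288861}{167006} = \frac{124208314359}{30976773898}$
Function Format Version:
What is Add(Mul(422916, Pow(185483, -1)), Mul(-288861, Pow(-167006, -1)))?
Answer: Rational(124208314359, 30976773898) ≈ 4.0097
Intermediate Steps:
Add(Mul(422916, Pow(185483, -1)), Mul(-288861, Pow(-167006, -1))) = Add(Mul(422916, Rational(1, 185483)), Mul(-288861, Rational(-1, 167006))) = Add(Rational(422916, 185483), Rational(288861, 167006)) = Rational(124208314359, 30976773898)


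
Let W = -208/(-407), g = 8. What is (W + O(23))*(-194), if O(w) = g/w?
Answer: -1559760/9361 ≈ -166.62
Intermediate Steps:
W = 208/407 (W = -208*(-1/407) = 208/407 ≈ 0.51106)
O(w) = 8/w
(W + O(23))*(-194) = (208/407 + 8/23)*(-194) = (8040/9361)*(-194) = -1559760/9361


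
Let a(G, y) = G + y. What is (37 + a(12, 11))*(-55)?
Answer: -3300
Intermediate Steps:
(37 + a(12, 11))*(-55) = (37 + (12 + 11))*(-55) = (37 + 23)*(-55) = 60*(-55) = -3300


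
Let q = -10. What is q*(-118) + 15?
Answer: 1195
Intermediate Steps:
q*(-118) + 15 = -10*(-118) + 15 = 1180 + 15 = 1195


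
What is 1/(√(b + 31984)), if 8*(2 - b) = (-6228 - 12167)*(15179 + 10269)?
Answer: √58546481/58546481 ≈ 0.00013069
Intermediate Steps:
b = 58514497 (b = 2 - (-6228 - 12167)*(15179 + 10269)/8 = 2 - (-18395)*25448/8 = 2 - ⅛*(-468115960) = 2 + 58514495 = 58514497)
1/(√(b + 31984)) = 1/(√(58514497 + 31984)) = 1/(√58546481) = √58546481/58546481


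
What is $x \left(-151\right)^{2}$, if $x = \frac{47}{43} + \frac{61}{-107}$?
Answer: $\frac{54859206}{4601} \approx 11923.0$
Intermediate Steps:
$x = \frac{2406}{4601}$ ($x = 47 \cdot \frac{1}{43} + 61 \left(- \frac{1}{107}\right) = \frac{47}{43} - \frac{61}{107} = \frac{2406}{4601} \approx 0.52293$)
$x \left(-151\right)^{2} = \frac{2406 \left(-151\right)^{2}}{4601} = \frac{2406}{4601} \cdot 22801 = \frac{54859206}{4601}$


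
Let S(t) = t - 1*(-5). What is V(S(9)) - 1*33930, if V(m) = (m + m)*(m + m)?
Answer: -33146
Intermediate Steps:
S(t) = 5 + t (S(t) = t + 5 = 5 + t)
V(m) = 4*m**2 (V(m) = (2*m)*(2*m) = 4*m**2)
V(S(9)) - 1*33930 = 4*(5 + 9)**2 - 1*33930 = 4*14**2 - 33930 = 4*196 - 33930 = 784 - 33930 = -33146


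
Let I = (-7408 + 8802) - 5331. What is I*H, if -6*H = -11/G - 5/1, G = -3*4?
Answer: -192913/72 ≈ -2679.3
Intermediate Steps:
G = -12
H = 49/72 (H = -(-11/(-12) - 5/1)/6 = -(-11*(-1/12) - 5*1)/6 = -(11/12 - 5)/6 = -⅙*(-49/12) = 49/72 ≈ 0.68056)
I = -3937 (I = 1394 - 5331 = -3937)
I*H = -3937*49/72 = -192913/72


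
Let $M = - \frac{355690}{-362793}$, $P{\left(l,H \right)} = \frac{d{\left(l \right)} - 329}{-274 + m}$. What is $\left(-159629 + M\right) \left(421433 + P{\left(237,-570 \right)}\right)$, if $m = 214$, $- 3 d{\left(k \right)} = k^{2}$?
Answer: $- \frac{366365798482333606}{5441895} \approx -6.7323 \cdot 10^{10}$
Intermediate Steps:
$d{\left(k \right)} = - \frac{k^{2}}{3}$
$P{\left(l,H \right)} = \frac{329}{60} + \frac{l^{2}}{180}$ ($P{\left(l,H \right)} = \frac{- \frac{l^{2}}{3} - 329}{-274 + 214} = \frac{-329 - \frac{l^{2}}{3}}{-60} = \left(-329 - \frac{l^{2}}{3}\right) \left(- \frac{1}{60}\right) = \frac{329}{60} + \frac{l^{2}}{180}$)
$M = \frac{355690}{362793}$ ($M = \left(-355690\right) \left(- \frac{1}{362793}\right) = \frac{355690}{362793} \approx 0.98042$)
$\left(-159629 + M\right) \left(421433 + P{\left(237,-570 \right)}\right) = \left(-159629 + \frac{355690}{362793}\right) \left(421433 + \left(\frac{329}{60} + \frac{237^{2}}{180}\right)\right) = - \frac{57911928107 \left(421433 + \left(\frac{329}{60} + \frac{1}{180} \cdot 56169\right)\right)}{362793} = - \frac{57911928107 \left(421433 + \left(\frac{329}{60} + \frac{6241}{20}\right)\right)}{362793} = - \frac{57911928107 \left(421433 + \frac{4763}{15}\right)}{362793} = \left(- \frac{57911928107}{362793}\right) \frac{6326258}{15} = - \frac{366365798482333606}{5441895}$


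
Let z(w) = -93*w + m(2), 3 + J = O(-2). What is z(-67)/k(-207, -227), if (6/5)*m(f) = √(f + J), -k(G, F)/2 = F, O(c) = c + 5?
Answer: 6231/454 + 5*√2/2724 ≈ 13.727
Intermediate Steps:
O(c) = 5 + c
k(G, F) = -2*F
J = 0 (J = -3 + (5 - 2) = -3 + 3 = 0)
m(f) = 5*√f/6 (m(f) = 5*√(f + 0)/6 = 5*√f/6)
z(w) = -93*w + 5*√2/6
z(-67)/k(-207, -227) = (-93*(-67) + 5*√2/6)/((-2*(-227))) = (6231 + 5*√2/6)/454 = (6231 + 5*√2/6)*(1/454) = 6231/454 + 5*√2/2724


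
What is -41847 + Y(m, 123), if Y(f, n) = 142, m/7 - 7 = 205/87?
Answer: -41705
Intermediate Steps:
m = 5698/87 (m = 49 + 7*(205/87) = 49 + 1435/87 = 5698/87 ≈ 65.494)
-41847 + Y(m, 123) = -41847 + 142 = -41705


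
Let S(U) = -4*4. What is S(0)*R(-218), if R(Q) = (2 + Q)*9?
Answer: 31104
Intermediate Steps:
R(Q) = 18 + 9*Q
S(U) = -16
S(0)*R(-218) = -16*(18 + 9*(-218)) = -16*(18 - 1962) = -16*(-1944) = 31104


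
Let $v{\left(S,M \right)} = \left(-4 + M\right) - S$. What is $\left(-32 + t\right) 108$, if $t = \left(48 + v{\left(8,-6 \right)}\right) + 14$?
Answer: $1296$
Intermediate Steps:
$v{\left(S,M \right)} = -4 + M - S$
$t = 44$ ($t = \left(48 - 18\right) + 14 = 30 + 14 = 44$)
$\left(-32 + t\right) 108 = \left(-32 + 44\right) 108 = 12 \cdot 108 = 1296$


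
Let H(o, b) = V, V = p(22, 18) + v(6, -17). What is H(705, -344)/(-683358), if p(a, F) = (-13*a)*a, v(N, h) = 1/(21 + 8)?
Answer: 182467/19817382 ≈ 0.0092074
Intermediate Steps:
v(N, h) = 1/29
p(a, F) = -13*a²
V = -182467/29 (V = -13*22² + 1/29 = -13*484 + 1/29 = -6292 + 1/29 = -182467/29 ≈ -6292.0)
H(o, b) = -182467/29
H(705, -344)/(-683358) = -182467/29/(-683358) = -182467/29*(-1/683358) = 182467/19817382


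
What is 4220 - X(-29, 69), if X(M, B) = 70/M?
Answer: 122450/29 ≈ 4222.4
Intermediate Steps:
4220 - X(-29, 69) = 4220 - 70/(-29) = 4220 - 70*(-1)/29 = 4220 - 1*(-70/29) = 4220 + 70/29 = 122450/29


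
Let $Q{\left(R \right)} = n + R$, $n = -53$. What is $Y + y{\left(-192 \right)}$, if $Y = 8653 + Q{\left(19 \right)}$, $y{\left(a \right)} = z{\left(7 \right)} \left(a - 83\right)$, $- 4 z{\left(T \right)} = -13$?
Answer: $\frac{30901}{4} \approx 7725.3$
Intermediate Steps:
$z{\left(T \right)} = \frac{13}{4}$ ($z{\left(T \right)} = \left(- \frac{1}{4}\right) \left(-13\right) = \frac{13}{4}$)
$y{\left(a \right)} = - \frac{1079}{4} + \frac{13 a}{4}$ ($y{\left(a \right)} = \frac{13 \left(a - 83\right)}{4} = \frac{13 \left(-83 + a\right)}{4} = - \frac{1079}{4} + \frac{13 a}{4}$)
$Q{\left(R \right)} = -53 + R$
$Y = 8619$ ($Y = 8653 + \left(-53 + 19\right) = 8653 - 34 = 8619$)
$Y + y{\left(-192 \right)} = 8619 + \left(- \frac{1079}{4} + \frac{13}{4} \left(-192\right)\right) = 8619 - \frac{3575}{4} = \frac{30901}{4}$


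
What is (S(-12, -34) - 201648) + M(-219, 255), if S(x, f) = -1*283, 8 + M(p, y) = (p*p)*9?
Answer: 229710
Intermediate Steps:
M(p, y) = -8 + 9*p**2 (M(p, y) = -8 + (p*p)*9 = -8 + p**2*9 = -8 + 9*p**2)
S(x, f) = -283
(S(-12, -34) - 201648) + M(-219, 255) = (-283 - 201648) + (-8 + 9*(-219)**2) = -201931 + (-8 + 9*47961) = -201931 + (-8 + 431649) = -201931 + 431641 = 229710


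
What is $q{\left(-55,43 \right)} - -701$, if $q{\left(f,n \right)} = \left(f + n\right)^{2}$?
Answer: $845$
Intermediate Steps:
$q{\left(-55,43 \right)} - -701 = \left(-55 + 43\right)^{2} - -701 = \left(-12\right)^{2} + 701 = 144 + 701 = 845$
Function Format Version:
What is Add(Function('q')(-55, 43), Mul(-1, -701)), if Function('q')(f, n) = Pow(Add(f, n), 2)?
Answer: 845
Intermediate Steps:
Add(Function('q')(-55, 43), Mul(-1, -701)) = Add(Pow(Add(-55, 43), 2), Mul(-1, -701)) = Add(Pow(-12, 2), 701) = Add(144, 701) = 845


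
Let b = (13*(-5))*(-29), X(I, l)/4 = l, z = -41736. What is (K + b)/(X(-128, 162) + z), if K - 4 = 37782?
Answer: -39671/41088 ≈ -0.96551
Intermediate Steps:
X(I, l) = 4*l
b = 1885 (b = -65*(-29) = 1885)
K = 37786 (K = 4 + 37782 = 37786)
(K + b)/(X(-128, 162) + z) = (37786 + 1885)/(4*162 - 41736) = 39671/(648 - 41736) = 39671/(-41088) = 39671*(-1/41088) = -39671/41088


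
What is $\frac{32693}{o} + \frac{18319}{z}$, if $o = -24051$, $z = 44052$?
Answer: $- \frac{111066863}{117721628} \approx -0.94347$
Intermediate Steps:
$\frac{32693}{o} + \frac{18319}{z} = \frac{32693}{-24051} + \frac{18319}{44052} = 32693 \left(- \frac{1}{24051}\right) + 18319 \cdot \frac{1}{44052} = - \frac{32693}{24051} + \frac{18319}{44052} = - \frac{111066863}{117721628}$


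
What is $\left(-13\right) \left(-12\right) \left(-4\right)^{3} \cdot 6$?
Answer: $-59904$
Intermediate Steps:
$\left(-13\right) \left(-12\right) \left(-4\right)^{3} \cdot 6 = 156 \left(\left(-64\right) 6\right) = 156 \left(-384\right) = -59904$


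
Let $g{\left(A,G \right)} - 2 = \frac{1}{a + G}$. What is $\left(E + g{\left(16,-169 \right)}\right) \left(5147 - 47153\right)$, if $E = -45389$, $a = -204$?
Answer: $\frac{711134360112}{373} \approx 1.9065 \cdot 10^{9}$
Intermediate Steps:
$g{\left(A,G \right)} = 2 + \frac{1}{-204 + G}$
$\left(E + g{\left(16,-169 \right)}\right) \left(5147 - 47153\right) = \left(-45389 + \frac{-407 + 2 \left(-169\right)}{-204 - 169}\right) \left(5147 - 47153\right) = \left(-45389 + \frac{-407 - 338}{-373}\right) \left(-42006\right) = \left(-45389 - - \frac{745}{373}\right) \left(-42006\right) = \left(-45389 + \frac{745}{373}\right) \left(-42006\right) = \left(- \frac{16929352}{373}\right) \left(-42006\right) = \frac{711134360112}{373}$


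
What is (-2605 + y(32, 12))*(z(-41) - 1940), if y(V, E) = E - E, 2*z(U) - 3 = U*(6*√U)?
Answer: 10099585/2 + 320415*I*√41 ≈ 5.0498e+6 + 2.0517e+6*I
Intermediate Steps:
z(U) = 3/2 + 3*U^(3/2) (z(U) = 3/2 + (U*(6*√U))/2 = 3/2 + (6*U^(3/2))/2 = 3/2 + 3*U^(3/2))
y(V, E) = 0
(-2605 + y(32, 12))*(z(-41) - 1940) = (-2605 + 0)*((3/2 + 3*(-41)^(3/2)) - 1940) = -2605*((3/2 + 3*(-41*I*√41)) - 1940) = -2605*((3/2 - 123*I*√41) - 1940) = -2605*(-3877/2 - 123*I*√41) = 10099585/2 + 320415*I*√41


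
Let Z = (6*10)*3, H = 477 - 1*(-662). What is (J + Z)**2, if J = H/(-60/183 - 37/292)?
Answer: 354584265446464/65561409 ≈ 5.4084e+6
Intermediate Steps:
H = 1139 (H = 477 + 662 = 1139)
Z = 180 (Z = 60*3 = 180)
J = -20287868/8097 (J = 1139/(-60/183 - 37/292) = 1139/(-60*1/183 - 37*1/292) = 1139/(-20/61 - 37/292) = 1139/(-8097/17812) = 1139*(-17812/8097) = -20287868/8097 ≈ -2505.6)
(J + Z)**2 = (-20287868/8097 + 180)**2 = (-18830408/8097)**2 = 354584265446464/65561409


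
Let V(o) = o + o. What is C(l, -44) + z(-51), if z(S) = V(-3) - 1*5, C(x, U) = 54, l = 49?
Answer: 43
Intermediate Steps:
V(o) = 2*o
z(S) = -11 (z(S) = 2*(-3) - 1*5 = -6 - 5 = -11)
C(l, -44) + z(-51) = 54 - 11 = 43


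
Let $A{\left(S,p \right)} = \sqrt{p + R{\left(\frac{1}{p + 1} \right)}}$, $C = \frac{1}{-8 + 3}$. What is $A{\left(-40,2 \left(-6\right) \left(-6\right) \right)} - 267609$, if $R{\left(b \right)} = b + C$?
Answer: $-267609 + \frac{2 \sqrt{2391845}}{365} \approx -2.676 \cdot 10^{5}$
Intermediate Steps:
$C = - \frac{1}{5}$ ($C = \frac{1}{-5} = - \frac{1}{5} \approx -0.2$)
$R{\left(b \right)} = - \frac{1}{5} + b$ ($R{\left(b \right)} = b - \frac{1}{5} = - \frac{1}{5} + b$)
$A{\left(S,p \right)} = \sqrt{- \frac{1}{5} + p + \frac{1}{1 + p}}$ ($A{\left(S,p \right)} = \sqrt{p - \left(\frac{1}{5} - \frac{1}{p + 1}\right)} = \sqrt{p - \left(\frac{1}{5} - \frac{1}{1 + p}\right)} = \sqrt{- \frac{1}{5} + p + \frac{1}{1 + p}}$)
$A{\left(-40,2 \left(-6\right) \left(-6\right) \right)} - 267609 = \frac{\sqrt{-5 + 25 \cdot 2 \left(-6\right) \left(-6\right) + \frac{25}{1 + 2 \left(-6\right) \left(-6\right)}}}{5} - 267609 = \frac{\sqrt{-5 + 25 \left(\left(-12\right) \left(-6\right)\right) + \frac{25}{1 - -72}}}{5} - 267609 = \frac{\sqrt{-5 + 25 \cdot 72 + \frac{25}{1 + 72}}}{5} - 267609 = \frac{\sqrt{-5 + 1800 + \frac{25}{73}}}{5} - 267609 = \frac{\sqrt{\frac{131060}{73}}}{5} - 267609 = \frac{\frac{2}{73} \sqrt{2391845}}{5} - 267609 = \frac{2 \sqrt{2391845}}{365} - 267609 = -267609 + \frac{2 \sqrt{2391845}}{365}$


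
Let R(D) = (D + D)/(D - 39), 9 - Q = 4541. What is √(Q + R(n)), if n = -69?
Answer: I*√163106/6 ≈ 67.311*I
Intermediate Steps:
Q = -4532 (Q = 9 - 1*4541 = 9 - 4541 = -4532)
R(D) = 2*D/(-39 + D) (R(D) = (2*D)/(-39 + D) = 2*D/(-39 + D))
√(Q + R(n)) = √(-4532 + 2*(-69)/(-39 - 69)) = √(-4532 + 2*(-69)/(-108)) = √(-4532 + 2*(-69)*(-1/108)) = √(-4532 + 23/18) = √(-81553/18) = I*√163106/6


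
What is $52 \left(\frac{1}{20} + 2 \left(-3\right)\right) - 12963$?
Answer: $- \frac{66362}{5} \approx -13272.0$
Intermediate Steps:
$52 \left(\frac{1}{20} + 2 \left(-3\right)\right) - 12963 = 52 \left(\frac{1}{20} - 6\right) - 12963 = 52 \left(- \frac{119}{20}\right) - 12963 = - \frac{1547}{5} - 12963 = - \frac{66362}{5}$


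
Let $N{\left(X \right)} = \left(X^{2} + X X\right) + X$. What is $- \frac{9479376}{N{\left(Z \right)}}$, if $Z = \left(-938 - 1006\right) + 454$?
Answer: $- \frac{526632}{246595} \approx -2.1356$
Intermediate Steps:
$Z = -1490$ ($Z = -1944 + 454 = -1490$)
$N{\left(X \right)} = X + 2 X^{2}$ ($N{\left(X \right)} = \left(X^{2} + X^{2}\right) + X = 2 X^{2} + X = X + 2 X^{2}$)
$- \frac{9479376}{N{\left(Z \right)}} = - \frac{9479376}{\left(-1490\right) \left(1 + 2 \left(-1490\right)\right)} = - \frac{9479376}{\left(-1490\right) \left(1 - 2980\right)} = - \frac{9479376}{\left(-1490\right) \left(-2979\right)} = - \frac{9479376}{4438710} = \left(-9479376\right) \frac{1}{4438710} = - \frac{526632}{246595}$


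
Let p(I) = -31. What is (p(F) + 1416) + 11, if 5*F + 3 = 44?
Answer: 1396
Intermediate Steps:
F = 41/5 (F = -⅗ + (⅕)*44 = -⅗ + 44/5 = 41/5 ≈ 8.2000)
(p(F) + 1416) + 11 = (-31 + 1416) + 11 = 1385 + 11 = 1396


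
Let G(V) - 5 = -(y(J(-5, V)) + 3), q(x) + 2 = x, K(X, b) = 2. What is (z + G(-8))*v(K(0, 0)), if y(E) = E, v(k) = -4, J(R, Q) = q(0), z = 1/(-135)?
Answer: -2156/135 ≈ -15.970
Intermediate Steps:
q(x) = -2 + x
z = -1/135 ≈ -0.0074074
J(R, Q) = -2 (J(R, Q) = -2 + 0 = -2)
G(V) = 4 (G(V) = 5 - (-2 + 3) = 5 - 1*1 = 5 - 1 = 4)
(z + G(-8))*v(K(0, 0)) = (-1/135 + 4)*(-4) = (539/135)*(-4) = -2156/135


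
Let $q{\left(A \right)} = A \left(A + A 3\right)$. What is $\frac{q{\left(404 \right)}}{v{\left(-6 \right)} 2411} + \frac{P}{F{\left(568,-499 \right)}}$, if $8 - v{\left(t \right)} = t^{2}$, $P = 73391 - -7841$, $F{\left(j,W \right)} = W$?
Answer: $- \frac{1452397248}{8421623} \approx -172.46$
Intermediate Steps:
$q{\left(A \right)} = 4 A^{2}$ ($q{\left(A \right)} = A \left(A + 3 A\right) = A 4 A = 4 A^{2}$)
$P = 81232$ ($P = 73391 + 7841 = 81232$)
$v{\left(t \right)} = 8 - t^{2}$
$\frac{q{\left(404 \right)}}{v{\left(-6 \right)} 2411} + \frac{P}{F{\left(568,-499 \right)}} = \frac{4 \cdot 404^{2}}{\left(8 - \left(-6\right)^{2}\right) 2411} + \frac{81232}{-499} = \frac{4 \cdot 163216}{\left(8 - 36\right) 2411} + 81232 \left(- \frac{1}{499}\right) = \frac{652864}{\left(8 - 36\right) 2411} - \frac{81232}{499} = \frac{652864}{\left(-28\right) 2411} - \frac{81232}{499} = \frac{652864}{-67508} - \frac{81232}{499} = 652864 \left(- \frac{1}{67508}\right) - \frac{81232}{499} = - \frac{163216}{16877} - \frac{81232}{499} = - \frac{1452397248}{8421623}$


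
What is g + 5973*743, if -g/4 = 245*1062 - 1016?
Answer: 3401243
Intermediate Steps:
g = -1036696 (g = -4*(245*1062 - 1016) = -4*(260190 - 1016) = -4*259174 = -1036696)
g + 5973*743 = -1036696 + 5973*743 = -1036696 + 4437939 = 3401243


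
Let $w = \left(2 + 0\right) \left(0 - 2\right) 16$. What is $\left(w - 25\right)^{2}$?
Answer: $7921$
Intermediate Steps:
$w = -64$ ($w = 2 \left(-2\right) 16 = \left(-4\right) 16 = -64$)
$\left(w - 25\right)^{2} = \left(-64 - 25\right)^{2} = \left(-89\right)^{2} = 7921$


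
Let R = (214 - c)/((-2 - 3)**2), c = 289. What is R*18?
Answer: -54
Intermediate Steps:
R = -3 (R = (214 - 1*289)/((-2 - 3)**2) = (214 - 289)/((-5)**2) = -75/25 = -75*1/25 = -3)
R*18 = -3*18 = -54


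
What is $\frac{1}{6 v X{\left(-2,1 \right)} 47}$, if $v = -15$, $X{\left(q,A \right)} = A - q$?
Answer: $- \frac{1}{12690} \approx -7.8802 \cdot 10^{-5}$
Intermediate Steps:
$\frac{1}{6 v X{\left(-2,1 \right)} 47} = \frac{1}{6 - 15 \left(1 - -2\right) 47} = \frac{1}{6 - 15 \left(1 + 2\right) 47} = \frac{1}{6 \left(-15\right) 3 \cdot 47} = \frac{1}{6 \left(\left(-45\right) 47\right)} = \frac{1}{6 \left(-2115\right)} = \frac{1}{-12690} = - \frac{1}{12690}$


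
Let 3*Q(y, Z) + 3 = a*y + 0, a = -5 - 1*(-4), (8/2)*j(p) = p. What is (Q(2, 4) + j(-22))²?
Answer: 1849/36 ≈ 51.361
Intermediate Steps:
j(p) = p/4
a = -1 (a = -5 + 4 = -1)
Q(y, Z) = -1 - y/3 (Q(y, Z) = -1 + (-y + 0)/3 = -1 + (-y)/3 = -1 - y/3)
(Q(2, 4) + j(-22))² = ((-1 - ⅓*2) + (¼)*(-22))² = ((-1 - ⅔) - 11/2)² = (-5/3 - 11/2)² = (-43/6)² = 1849/36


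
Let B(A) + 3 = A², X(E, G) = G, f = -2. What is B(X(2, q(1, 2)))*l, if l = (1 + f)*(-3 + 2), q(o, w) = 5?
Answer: 22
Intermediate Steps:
B(A) = -3 + A²
l = 1 (l = (1 - 2)*(-3 + 2) = -1*(-1) = 1)
B(X(2, q(1, 2)))*l = (-3 + 5²)*1 = (-3 + 25)*1 = 22*1 = 22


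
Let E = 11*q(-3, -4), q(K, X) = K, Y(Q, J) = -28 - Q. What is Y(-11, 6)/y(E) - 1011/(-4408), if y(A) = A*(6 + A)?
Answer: 825865/3927528 ≈ 0.21028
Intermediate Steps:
E = -33 (E = 11*(-3) = -33)
Y(-11, 6)/y(E) - 1011/(-4408) = (-28 - 1*(-11))/((-33*(6 - 33))) - 1011/(-4408) = (-28 + 11)/((-33*(-27))) - 1011*(-1/4408) = -17/891 + 1011/4408 = 825865/3927528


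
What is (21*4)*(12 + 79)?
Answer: 7644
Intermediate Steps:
(21*4)*(12 + 79) = 84*91 = 7644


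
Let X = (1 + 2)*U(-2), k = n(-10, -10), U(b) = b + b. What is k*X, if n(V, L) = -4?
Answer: 48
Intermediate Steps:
U(b) = 2*b
k = -4
X = -12 (X = (1 + 2)*(2*(-2)) = 3*(-4) = -12)
k*X = -4*(-12) = 48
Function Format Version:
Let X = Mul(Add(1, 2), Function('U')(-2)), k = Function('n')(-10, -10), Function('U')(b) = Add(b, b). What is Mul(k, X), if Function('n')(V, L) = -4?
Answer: 48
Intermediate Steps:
Function('U')(b) = Mul(2, b)
k = -4
X = -12 (X = Mul(Add(1, 2), Mul(2, -2)) = Mul(3, -4) = -12)
Mul(k, X) = Mul(-4, -12) = 48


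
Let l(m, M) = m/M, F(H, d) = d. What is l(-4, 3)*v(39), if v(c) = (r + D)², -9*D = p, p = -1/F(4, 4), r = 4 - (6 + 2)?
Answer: -20449/972 ≈ -21.038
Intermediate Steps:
r = -4 (r = 4 - 1*8 = 4 - 8 = -4)
p = -¼ (p = -1/4 = -1*¼ = -¼ ≈ -0.25000)
D = 1/36 (D = -⅑*(-¼) = 1/36 ≈ 0.027778)
v(c) = 20449/1296 (v(c) = (-4 + 1/36)² = (-143/36)² = 20449/1296)
l(-4, 3)*v(39) = -4/3*(20449/1296) = -4*⅓*(20449/1296) = -4/3*20449/1296 = -20449/972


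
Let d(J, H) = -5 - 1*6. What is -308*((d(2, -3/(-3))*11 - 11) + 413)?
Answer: -86548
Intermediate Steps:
d(J, H) = -11 (d(J, H) = -5 - 6 = -11)
-308*((d(2, -3/(-3))*11 - 11) + 413) = -308*((-11*11 - 11) + 413) = -308*((-121 - 11) + 413) = -308*(-132 + 413) = -308*281 = -86548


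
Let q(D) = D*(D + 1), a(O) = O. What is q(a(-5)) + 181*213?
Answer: 38573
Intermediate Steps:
q(D) = D*(1 + D)
q(a(-5)) + 181*213 = -5*(1 - 5) + 181*213 = -5*(-4) + 38553 = 20 + 38553 = 38573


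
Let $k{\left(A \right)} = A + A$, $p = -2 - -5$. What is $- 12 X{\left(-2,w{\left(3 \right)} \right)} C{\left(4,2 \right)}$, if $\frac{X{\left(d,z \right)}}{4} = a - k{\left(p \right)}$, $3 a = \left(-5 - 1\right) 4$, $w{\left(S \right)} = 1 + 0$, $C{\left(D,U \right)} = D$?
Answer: $2688$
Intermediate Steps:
$p = 3$ ($p = -2 + 5 = 3$)
$w{\left(S \right)} = 1$
$k{\left(A \right)} = 2 A$
$a = -8$ ($a = \frac{\left(-5 - 1\right) 4}{3} = \frac{\left(-6\right) 4}{3} = \frac{1}{3} \left(-24\right) = -8$)
$X{\left(d,z \right)} = -56$ ($X{\left(d,z \right)} = 4 \left(-8 - 2 \cdot 3\right) = 4 \left(-8 - 6\right) = 4 \left(-14\right) = -56$)
$- 12 X{\left(-2,w{\left(3 \right)} \right)} C{\left(4,2 \right)} = \left(-12\right) \left(-56\right) 4 = 672 \cdot 4 = 2688$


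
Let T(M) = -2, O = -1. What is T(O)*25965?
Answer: -51930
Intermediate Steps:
T(O)*25965 = -2*25965 = -51930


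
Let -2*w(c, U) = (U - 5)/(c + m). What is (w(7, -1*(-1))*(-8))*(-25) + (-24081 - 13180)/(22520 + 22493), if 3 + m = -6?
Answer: -9039861/45013 ≈ -200.83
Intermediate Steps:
m = -9 (m = -3 - 6 = -9)
w(c, U) = -(-5 + U)/(2*(-9 + c)) (w(c, U) = -(U - 5)/(2*(c - 9)) = -(-5 + U)/(2*(-9 + c)))
(w(7, -1*(-1))*(-8))*(-25) + (-24081 - 13180)/(22520 + 22493) = (((5 - (-1)*(-1))/(2*(-9 + 7)))*(-8))*(-25) + (-24081 - 13180)/(22520 + 22493) = (((½)*(5 - 1*1)/(-2))*(-8))*(-25) - 37261/45013 = (((½)*(-½)*(5 - 1))*(-8))*(-25) - 37261*1/45013 = (((½)*(-½)*4)*(-8))*(-25) - 37261/45013 = -1*(-8)*(-25) - 37261/45013 = 8*(-25) - 37261/45013 = -200 - 37261/45013 = -9039861/45013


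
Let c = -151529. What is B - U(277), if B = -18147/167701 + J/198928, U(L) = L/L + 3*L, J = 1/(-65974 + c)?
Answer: -6037770864381988837/7255992416113584 ≈ -832.11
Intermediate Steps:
J = -1/217503 (J = 1/(-65974 - 151529) = 1/(-217503) = -1/217503 ≈ -4.5976e-6)
U(L) = 1 + 3*L
B = -785174175486949/7255992416113584 (B = -18147/167701 - 1/217503/198928 = -18147*1/167701 - 1/217503*1/198928 = -18147/167701 - 1/43267436784 = -785174175486949/7255992416113584 ≈ -0.10821)
B - U(277) = -785174175486949/7255992416113584 - (1 + 3*277) = -785174175486949/7255992416113584 - (1 + 831) = -785174175486949/7255992416113584 - 1*832 = -785174175486949/7255992416113584 - 832 = -6037770864381988837/7255992416113584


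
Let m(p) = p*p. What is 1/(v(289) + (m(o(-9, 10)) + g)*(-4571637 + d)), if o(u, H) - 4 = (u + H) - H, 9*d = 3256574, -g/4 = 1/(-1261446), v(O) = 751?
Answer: -5676507/597419145443486 ≈ -9.5017e-9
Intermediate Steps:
g = 2/630723 (g = -4/(-1261446) = -4*(-1/1261446) = 2/630723 ≈ 3.1710e-6)
d = 3256574/9 (d = (1/9)*3256574 = 3256574/9 ≈ 3.6184e+5)
o(u, H) = 4 + u (o(u, H) = 4 + ((u + H) - H) = 4 + ((H + u) - H) = 4 + u)
m(p) = p**2
1/(v(289) + (m(o(-9, 10)) + g)*(-4571637 + d)) = 1/(751 + ((4 - 9)**2 + 2/630723)*(-4571637 + 3256574/9)) = 1/(751 + ((-5)**2 + 2/630723)*(-37888159/9)) = 1/(751 + (25 + 2/630723)*(-37888159/9)) = 1/(751 + (15768077/630723)*(-37888159/9)) = 1/(751 - 597423408500243/5676507) = 1/(-597419145443486/5676507) = -5676507/597419145443486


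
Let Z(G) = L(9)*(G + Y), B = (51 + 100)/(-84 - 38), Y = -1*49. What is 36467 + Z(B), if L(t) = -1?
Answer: 4455103/122 ≈ 36517.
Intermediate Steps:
Y = -49
B = -151/122 (B = 151/(-122) = 151*(-1/122) = -151/122 ≈ -1.2377)
Z(G) = 49 - G (Z(G) = -(G - 49) = -(-49 + G) = 49 - G)
36467 + Z(B) = 36467 + (49 - 1*(-151/122)) = 36467 + (49 + 151/122) = 36467 + 6129/122 = 4455103/122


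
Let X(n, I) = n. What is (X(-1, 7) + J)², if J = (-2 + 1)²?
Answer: 0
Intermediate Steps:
J = 1 (J = (-1)² = 1)
(X(-1, 7) + J)² = (-1 + 1)² = 0² = 0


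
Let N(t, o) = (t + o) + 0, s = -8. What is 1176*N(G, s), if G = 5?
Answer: -3528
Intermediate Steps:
N(t, o) = o + t (N(t, o) = (o + t) + 0 = o + t)
1176*N(G, s) = 1176*(-8 + 5) = 1176*(-3) = -3528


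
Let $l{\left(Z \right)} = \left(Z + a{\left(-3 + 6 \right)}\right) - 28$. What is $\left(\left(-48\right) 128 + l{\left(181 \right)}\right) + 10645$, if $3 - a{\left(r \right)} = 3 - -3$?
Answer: $4651$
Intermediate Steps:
$a{\left(r \right)} = -3$ ($a{\left(r \right)} = 3 - \left(3 - -3\right) = 3 - \left(3 + 3\right) = 3 - 6 = -3$)
$l{\left(Z \right)} = -31 + Z$ ($l{\left(Z \right)} = \left(Z - 3\right) - 28 = \left(-3 + Z\right) - 28 = -31 + Z$)
$\left(\left(-48\right) 128 + l{\left(181 \right)}\right) + 10645 = \left(\left(-48\right) 128 + \left(-31 + 181\right)\right) + 10645 = \left(-6144 + 150\right) + 10645 = -5994 + 10645 = 4651$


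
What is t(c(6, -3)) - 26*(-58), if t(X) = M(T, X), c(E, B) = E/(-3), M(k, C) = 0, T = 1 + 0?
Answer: 1508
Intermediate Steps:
T = 1
c(E, B) = -E/3 (c(E, B) = E*(-⅓) = -E/3)
t(X) = 0
t(c(6, -3)) - 26*(-58) = 0 - 26*(-58) = 0 + 1508 = 1508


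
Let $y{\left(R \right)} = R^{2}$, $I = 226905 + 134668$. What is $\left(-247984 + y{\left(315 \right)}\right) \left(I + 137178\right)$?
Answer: $-74193700009$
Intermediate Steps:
$I = 361573$
$\left(-247984 + y{\left(315 \right)}\right) \left(I + 137178\right) = \left(-247984 + 315^{2}\right) \left(361573 + 137178\right) = \left(-247984 + 99225\right) 498751 = \left(-148759\right) 498751 = -74193700009$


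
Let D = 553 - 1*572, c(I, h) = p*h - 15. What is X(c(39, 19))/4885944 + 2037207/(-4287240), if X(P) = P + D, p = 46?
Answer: -19742218327/41561933640 ≈ -0.47501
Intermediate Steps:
c(I, h) = -15 + 46*h (c(I, h) = 46*h - 15 = -15 + 46*h)
D = -19 (D = 553 - 572 = -19)
X(P) = -19 + P (X(P) = P - 19 = -19 + P)
X(c(39, 19))/4885944 + 2037207/(-4287240) = (-19 + (-15 + 46*19))/4885944 + 2037207/(-4287240) = (-19 + (-15 + 874))*(1/4885944) + 2037207*(-1/4287240) = (-19 + 859)*(1/4885944) - 679069/1429080 = 840*(1/4885944) - 679069/1429080 = 5/29083 - 679069/1429080 = -19742218327/41561933640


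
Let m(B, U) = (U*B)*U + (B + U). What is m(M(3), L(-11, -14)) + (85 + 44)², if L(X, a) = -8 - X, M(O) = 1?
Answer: 16654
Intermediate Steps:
m(B, U) = B + U + B*U² (m(B, U) = (B*U)*U + (B + U) = B*U² + (B + U) = B + U + B*U²)
m(M(3), L(-11, -14)) + (85 + 44)² = (1 + (-8 - 1*(-11)) + 1*(-8 - 1*(-11))²) + (85 + 44)² = (1 + (-8 + 11) + 1*(-8 + 11)²) + 129² = (1 + 3 + 1*3²) + 16641 = (1 + 3 + 1*9) + 16641 = (1 + 3 + 9) + 16641 = 13 + 16641 = 16654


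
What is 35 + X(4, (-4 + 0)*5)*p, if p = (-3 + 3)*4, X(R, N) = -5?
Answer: 35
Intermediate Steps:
p = 0 (p = 0*4 = 0)
35 + X(4, (-4 + 0)*5)*p = 35 - 5*0 = 35 + 0 = 35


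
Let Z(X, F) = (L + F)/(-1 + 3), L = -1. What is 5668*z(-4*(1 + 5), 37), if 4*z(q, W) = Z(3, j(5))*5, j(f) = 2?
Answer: 7085/2 ≈ 3542.5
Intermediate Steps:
Z(X, F) = -1/2 + F/2 (Z(X, F) = (-1 + F)/(-1 + 3) = (-1 + F)/2 = (-1 + F)*(1/2) = -1/2 + F/2)
z(q, W) = 5/8 (z(q, W) = ((-1/2 + (1/2)*2)*5)/4 = ((-1/2 + 1)*5)/4 = ((1/2)*5)/4 = (1/4)*(5/2) = 5/8)
5668*z(-4*(1 + 5), 37) = 5668*(5/8) = 7085/2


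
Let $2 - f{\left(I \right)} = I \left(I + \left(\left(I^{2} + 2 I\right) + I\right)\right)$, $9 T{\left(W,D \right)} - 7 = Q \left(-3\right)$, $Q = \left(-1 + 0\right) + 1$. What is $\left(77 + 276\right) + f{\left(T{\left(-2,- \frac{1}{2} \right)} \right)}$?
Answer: $\frac{256688}{729} \approx 352.11$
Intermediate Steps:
$Q = 0$ ($Q = -1 + 1 = 0$)
$T{\left(W,D \right)} = \frac{7}{9}$ ($T{\left(W,D \right)} = \frac{7}{9} + \frac{0 \left(-3\right)}{9} = \frac{7}{9} + \frac{1}{9} \cdot 0 = \frac{7}{9} + 0 = \frac{7}{9}$)
$f{\left(I \right)} = 2 - I \left(I^{2} + 4 I\right)$ ($f{\left(I \right)} = 2 - I \left(I + \left(\left(I^{2} + 2 I\right) + I\right)\right) = 2 - I \left(I + \left(I^{2} + 3 I\right)\right) = 2 - I \left(I^{2} + 4 I\right)$)
$\left(77 + 276\right) + f{\left(T{\left(-2,- \frac{1}{2} \right)} \right)} = \left(77 + 276\right) - \left(- \frac{1115}{729} + \frac{196}{81}\right) = 353 - \frac{649}{729} = \frac{256688}{729}$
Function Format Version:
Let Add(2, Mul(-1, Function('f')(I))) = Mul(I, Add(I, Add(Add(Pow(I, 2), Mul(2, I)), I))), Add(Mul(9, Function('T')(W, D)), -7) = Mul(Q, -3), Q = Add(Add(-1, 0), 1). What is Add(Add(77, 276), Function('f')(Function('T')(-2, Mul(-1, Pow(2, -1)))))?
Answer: Rational(256688, 729) ≈ 352.11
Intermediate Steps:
Q = 0 (Q = Add(-1, 1) = 0)
Function('T')(W, D) = Rational(7, 9) (Function('T')(W, D) = Add(Rational(7, 9), Mul(Rational(1, 9), Mul(0, -3))) = Add(Rational(7, 9), Mul(Rational(1, 9), 0)) = Add(Rational(7, 9), 0) = Rational(7, 9))
Function('f')(I) = Add(2, Mul(-1, I, Add(Pow(I, 2), Mul(4, I)))) (Function('f')(I) = Add(2, Mul(-1, Mul(I, Add(I, Add(Add(Pow(I, 2), Mul(2, I)), I))))) = Add(2, Mul(-1, Mul(I, Add(I, Add(Pow(I, 2), Mul(3, I)))))) = Add(2, Mul(-1, Mul(I, Add(Pow(I, 2), Mul(4, I))))) = Add(2, Mul(-1, I, Add(Pow(I, 2), Mul(4, I)))))
Add(Add(77, 276), Function('f')(Function('T')(-2, Mul(-1, Pow(2, -1))))) = Add(Add(77, 276), Add(2, Mul(-1, Pow(Rational(7, 9), 3)), Mul(-4, Pow(Rational(7, 9), 2)))) = Add(353, Add(2, Mul(-1, Rational(343, 729)), Mul(-4, Rational(49, 81)))) = Add(353, Add(2, Rational(-343, 729), Rational(-196, 81))) = Add(353, Rational(-649, 729)) = Rational(256688, 729)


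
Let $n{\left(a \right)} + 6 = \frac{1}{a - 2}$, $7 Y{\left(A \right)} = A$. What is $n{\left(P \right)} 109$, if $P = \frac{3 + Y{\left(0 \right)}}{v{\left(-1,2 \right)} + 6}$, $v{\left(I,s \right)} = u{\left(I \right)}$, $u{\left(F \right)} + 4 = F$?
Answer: $-545$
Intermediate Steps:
$u{\left(F \right)} = -4 + F$
$v{\left(I,s \right)} = -4 + I$
$Y{\left(A \right)} = \frac{A}{7}$
$P = 3$ ($P = \frac{3 + \frac{1}{7} \cdot 0}{\left(-4 - 1\right) + 6} = \frac{3 + 0}{-5 + 6} = \frac{3}{1} = 3 \cdot 1 = 3$)
$n{\left(a \right)} = -6 + \frac{1}{-2 + a}$ ($n{\left(a \right)} = -6 + \frac{1}{a - 2} = -6 + \frac{1}{-2 + a}$)
$n{\left(P \right)} 109 = \frac{13 - 18}{-2 + 3} \cdot 109 = \frac{13 - 18}{1} \cdot 109 = 1 \left(-5\right) 109 = \left(-5\right) 109 = -545$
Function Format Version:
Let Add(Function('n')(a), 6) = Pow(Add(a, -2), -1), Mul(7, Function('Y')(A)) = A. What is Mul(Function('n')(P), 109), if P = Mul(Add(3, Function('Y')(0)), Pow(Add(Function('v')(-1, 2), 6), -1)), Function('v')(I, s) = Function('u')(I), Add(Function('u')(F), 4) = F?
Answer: -545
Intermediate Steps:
Function('u')(F) = Add(-4, F)
Function('v')(I, s) = Add(-4, I)
Function('Y')(A) = Mul(Rational(1, 7), A)
P = 3 (P = Mul(Add(3, Mul(Rational(1, 7), 0)), Pow(Add(Add(-4, -1), 6), -1)) = Mul(Add(3, 0), Pow(Add(-5, 6), -1)) = Mul(3, Pow(1, -1)) = Mul(3, 1) = 3)
Function('n')(a) = Add(-6, Pow(Add(-2, a), -1)) (Function('n')(a) = Add(-6, Pow(Add(a, -2), -1)) = Add(-6, Pow(Add(-2, a), -1)))
Mul(Function('n')(P), 109) = Mul(Mul(Pow(Add(-2, 3), -1), Add(13, Mul(-6, 3))), 109) = Mul(Mul(Pow(1, -1), Add(13, -18)), 109) = Mul(Mul(1, -5), 109) = Mul(-5, 109) = -545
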